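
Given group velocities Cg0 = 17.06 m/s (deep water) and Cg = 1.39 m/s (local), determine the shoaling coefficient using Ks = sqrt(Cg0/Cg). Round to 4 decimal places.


Ks = sqrt(Cg0 / Cg)
Ks = sqrt(17.06 / 1.39)
Ks = sqrt(12.2734)
Ks = 3.5033

3.5033


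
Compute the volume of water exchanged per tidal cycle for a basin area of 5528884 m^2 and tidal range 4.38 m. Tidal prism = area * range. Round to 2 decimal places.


Tidal prism = Area * Tidal range
P = 5528884 * 4.38
P = 24216511.92 m^3

24216511.92


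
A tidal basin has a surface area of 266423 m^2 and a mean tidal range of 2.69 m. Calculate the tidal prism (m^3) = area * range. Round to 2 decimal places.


Tidal prism = Area * Tidal range
P = 266423 * 2.69
P = 716677.87 m^3

716677.87


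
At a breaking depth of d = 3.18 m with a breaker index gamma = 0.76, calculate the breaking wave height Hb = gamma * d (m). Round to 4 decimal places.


Hb = gamma * d
Hb = 0.76 * 3.18
Hb = 2.4168 m

2.4168


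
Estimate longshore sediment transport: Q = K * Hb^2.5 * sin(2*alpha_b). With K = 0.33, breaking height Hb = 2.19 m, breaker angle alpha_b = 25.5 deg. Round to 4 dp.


Q = K * Hb^2.5 * sin(2 * alpha_b)
Hb^2.5 = 2.19^2.5 = 7.097580
sin(2 * 25.5) = sin(51.0) = 0.777146
Q = 0.33 * 7.097580 * 0.777146
Q = 1.8202 m^3/s

1.8202


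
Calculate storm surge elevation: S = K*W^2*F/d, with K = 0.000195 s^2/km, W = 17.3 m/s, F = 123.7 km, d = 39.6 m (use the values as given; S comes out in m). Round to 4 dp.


S = K * W^2 * F / d
W^2 = 17.3^2 = 299.29
S = 0.000195 * 299.29 * 123.7 / 39.6
Numerator = 0.000195 * 299.29 * 123.7 = 7.219324
S = 7.219324 / 39.6 = 0.1823 m

0.1823


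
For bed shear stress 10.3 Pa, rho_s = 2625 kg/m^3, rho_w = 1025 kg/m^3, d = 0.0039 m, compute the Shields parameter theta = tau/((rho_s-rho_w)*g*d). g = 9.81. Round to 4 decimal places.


theta = tau / ((rho_s - rho_w) * g * d)
rho_s - rho_w = 2625 - 1025 = 1600
Denominator = 1600 * 9.81 * 0.0039 = 61.214400
theta = 10.3 / 61.214400
theta = 0.1683

0.1683


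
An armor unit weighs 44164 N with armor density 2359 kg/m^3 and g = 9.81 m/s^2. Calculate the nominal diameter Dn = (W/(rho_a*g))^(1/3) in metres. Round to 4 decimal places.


V = W / (rho_a * g)
V = 44164 / (2359 * 9.81)
V = 44164 / 23141.79
V = 1.908409 m^3
Dn = V^(1/3) = 1.908409^(1/3)
Dn = 1.2404 m

1.2404


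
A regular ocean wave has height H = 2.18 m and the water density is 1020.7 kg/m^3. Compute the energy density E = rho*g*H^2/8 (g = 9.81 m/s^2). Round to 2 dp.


E = (1/8) * rho * g * H^2
E = (1/8) * 1020.7 * 9.81 * 2.18^2
E = 0.125 * 1020.7 * 9.81 * 4.7524
E = 5948.26 J/m^2

5948.26


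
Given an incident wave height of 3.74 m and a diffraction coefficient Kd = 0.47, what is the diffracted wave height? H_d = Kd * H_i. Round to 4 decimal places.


H_d = Kd * H_i
H_d = 0.47 * 3.74
H_d = 1.7578 m

1.7578


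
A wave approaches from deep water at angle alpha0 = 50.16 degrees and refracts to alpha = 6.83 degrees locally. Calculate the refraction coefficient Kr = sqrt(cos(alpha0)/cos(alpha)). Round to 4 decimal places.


Kr = sqrt(cos(alpha0) / cos(alpha))
cos(50.16) = 0.640646
cos(6.83) = 0.992903
Kr = sqrt(0.640646 / 0.992903)
Kr = sqrt(0.645225)
Kr = 0.8033

0.8033


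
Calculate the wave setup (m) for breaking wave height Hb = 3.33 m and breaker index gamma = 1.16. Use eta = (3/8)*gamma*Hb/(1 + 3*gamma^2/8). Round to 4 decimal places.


eta = (3/8) * gamma * Hb / (1 + 3*gamma^2/8)
Numerator = (3/8) * 1.16 * 3.33 = 1.448550
Denominator = 1 + 3*1.16^2/8 = 1 + 0.504600 = 1.504600
eta = 1.448550 / 1.504600
eta = 0.9627 m

0.9627


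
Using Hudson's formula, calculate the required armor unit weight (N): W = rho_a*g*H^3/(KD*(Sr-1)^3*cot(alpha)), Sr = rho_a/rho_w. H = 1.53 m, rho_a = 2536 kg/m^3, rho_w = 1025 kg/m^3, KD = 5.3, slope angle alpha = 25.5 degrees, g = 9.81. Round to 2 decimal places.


Sr = rho_a / rho_w = 2536 / 1025 = 2.474146
(Sr - 1) = 1.474146
(Sr - 1)^3 = 3.203478
cot(25.5) = 1 / tan(25.5) = 1 / 0.476976 = 2.096544
Numerator = 2536 * 9.81 * 1.53^3 = 89103.0457
Denominator = 5.3 * 3.203478 * 2.096544 = 35.596030
W = 89103.0457 / 35.596030
W = 2503.17 N

2503.17


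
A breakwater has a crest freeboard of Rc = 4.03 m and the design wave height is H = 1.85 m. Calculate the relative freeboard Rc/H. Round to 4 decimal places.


Relative freeboard = Rc / H
= 4.03 / 1.85
= 2.1784

2.1784


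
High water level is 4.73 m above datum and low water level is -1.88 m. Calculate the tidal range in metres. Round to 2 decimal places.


Tidal range = High water - Low water
Tidal range = 4.73 - (-1.88)
Tidal range = 6.61 m

6.61


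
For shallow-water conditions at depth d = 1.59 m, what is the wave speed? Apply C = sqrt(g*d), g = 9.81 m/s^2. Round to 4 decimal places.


Using the shallow-water approximation:
C = sqrt(g * d) = sqrt(9.81 * 1.59)
C = sqrt(15.5979)
C = 3.9494 m/s

3.9494


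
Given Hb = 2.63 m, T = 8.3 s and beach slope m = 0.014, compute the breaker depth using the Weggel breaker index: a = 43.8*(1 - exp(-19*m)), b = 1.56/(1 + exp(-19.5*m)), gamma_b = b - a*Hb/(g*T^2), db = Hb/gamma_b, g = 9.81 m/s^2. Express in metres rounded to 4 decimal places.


a = 43.8 * (1 - exp(-19 * m))
exp(-19 * 0.014) = exp(-0.2660) = 0.766439
a = 43.8 * (1 - 0.766439) = 10.229966
b = 1.56 / (1 + exp(-19.5 * m))
exp(-19.5 * 0.014) = exp(-0.2730) = 0.761093
b = 1.56 / (1 + 0.761093) = 0.885814
Hb / (g * T^2) = 2.63 / (9.81 * 8.3^2) = 2.63 / 675.8109 = 0.00389162
gamma_b = b - a * Hb/(g*T^2) = 0.885814 - 10.229966 * 0.00389162 = 0.846002
db = Hb / gamma_b = 2.63 / 0.846002
db = 3.1087 m

3.1087


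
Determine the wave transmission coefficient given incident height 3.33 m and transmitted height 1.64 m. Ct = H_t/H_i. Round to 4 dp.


Ct = H_t / H_i
Ct = 1.64 / 3.33
Ct = 0.4925

0.4925


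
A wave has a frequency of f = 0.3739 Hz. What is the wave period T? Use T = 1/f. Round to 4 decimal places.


T = 1 / f
T = 1 / 0.3739
T = 2.6745 s

2.6745


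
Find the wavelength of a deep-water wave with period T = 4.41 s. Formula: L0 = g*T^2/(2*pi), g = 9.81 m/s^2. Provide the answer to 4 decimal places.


L0 = g * T^2 / (2 * pi)
L0 = 9.81 * 4.41^2 / (2 * pi)
L0 = 9.81 * 19.4481 / 6.28319
L0 = 190.7859 / 6.28319
L0 = 30.3645 m

30.3645


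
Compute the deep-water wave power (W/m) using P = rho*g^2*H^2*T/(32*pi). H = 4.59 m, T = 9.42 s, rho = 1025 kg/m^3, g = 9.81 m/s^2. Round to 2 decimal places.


P = rho * g^2 * H^2 * T / (32 * pi)
P = 1025 * 9.81^2 * 4.59^2 * 9.42 / (32 * pi)
P = 1025 * 96.2361 * 21.0681 * 9.42 / 100.53096
P = 194732.44 W/m

194732.44


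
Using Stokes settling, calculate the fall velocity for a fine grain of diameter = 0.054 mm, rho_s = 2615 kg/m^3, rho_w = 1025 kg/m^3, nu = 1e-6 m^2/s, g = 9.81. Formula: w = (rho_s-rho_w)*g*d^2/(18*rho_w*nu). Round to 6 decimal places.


w = (rho_s - rho_w) * g * d^2 / (18 * rho_w * nu)
d = 0.054 mm = 0.000054 m
rho_s - rho_w = 2615 - 1025 = 1590
Numerator = 1590 * 9.81 * (0.000054)^2 = 0.000045483476
Denominator = 18 * 1025 * 1e-6 = 0.018450
w = 0.002465 m/s

0.002465


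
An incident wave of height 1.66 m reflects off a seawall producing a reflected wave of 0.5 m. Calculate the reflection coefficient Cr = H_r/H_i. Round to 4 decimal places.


Cr = H_r / H_i
Cr = 0.5 / 1.66
Cr = 0.3012

0.3012


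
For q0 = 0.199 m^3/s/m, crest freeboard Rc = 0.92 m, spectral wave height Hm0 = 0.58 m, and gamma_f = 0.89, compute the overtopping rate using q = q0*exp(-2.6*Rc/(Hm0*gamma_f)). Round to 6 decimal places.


q = q0 * exp(-2.6 * Rc / (Hm0 * gamma_f))
Exponent = -2.6 * 0.92 / (0.58 * 0.89)
= -2.6 * 0.92 / 0.5162
= -4.633863
exp(-4.633863) = 0.009717
q = 0.199 * 0.009717
q = 0.001934 m^3/s/m

0.001934


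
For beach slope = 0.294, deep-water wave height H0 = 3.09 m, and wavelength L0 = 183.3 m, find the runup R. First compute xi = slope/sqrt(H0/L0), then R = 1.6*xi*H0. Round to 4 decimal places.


xi = slope / sqrt(H0/L0)
H0/L0 = 3.09/183.3 = 0.016858
sqrt(0.016858) = 0.129837
xi = 0.294 / 0.129837 = 2.264380
R = 1.6 * xi * H0 = 1.6 * 2.264380 * 3.09
R = 11.1951 m

11.1951


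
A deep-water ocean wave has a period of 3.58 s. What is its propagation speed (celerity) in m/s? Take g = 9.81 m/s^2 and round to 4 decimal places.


We use the deep-water celerity formula:
C = g * T / (2 * pi)
C = 9.81 * 3.58 / (2 * 3.14159...)
C = 35.119800 / 6.283185
C = 5.5895 m/s

5.5895


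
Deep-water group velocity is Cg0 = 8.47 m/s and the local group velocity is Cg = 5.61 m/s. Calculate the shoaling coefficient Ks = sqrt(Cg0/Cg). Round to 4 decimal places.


Ks = sqrt(Cg0 / Cg)
Ks = sqrt(8.47 / 5.61)
Ks = sqrt(1.5098)
Ks = 1.2287

1.2287


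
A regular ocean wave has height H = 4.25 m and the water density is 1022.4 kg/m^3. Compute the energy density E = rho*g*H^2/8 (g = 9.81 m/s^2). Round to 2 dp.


E = (1/8) * rho * g * H^2
E = (1/8) * 1022.4 * 9.81 * 4.25^2
E = 0.125 * 1022.4 * 9.81 * 18.0625
E = 22645.28 J/m^2

22645.28


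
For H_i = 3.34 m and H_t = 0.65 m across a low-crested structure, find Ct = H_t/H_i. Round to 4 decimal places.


Ct = H_t / H_i
Ct = 0.65 / 3.34
Ct = 0.1946

0.1946


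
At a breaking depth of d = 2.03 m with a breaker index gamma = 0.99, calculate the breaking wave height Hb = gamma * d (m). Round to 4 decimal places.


Hb = gamma * d
Hb = 0.99 * 2.03
Hb = 2.0097 m

2.0097


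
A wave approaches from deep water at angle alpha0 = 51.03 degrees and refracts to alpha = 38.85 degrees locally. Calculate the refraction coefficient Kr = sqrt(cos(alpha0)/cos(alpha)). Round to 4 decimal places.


Kr = sqrt(cos(alpha0) / cos(alpha))
cos(51.03) = 0.628913
cos(38.85) = 0.778791
Kr = sqrt(0.628913 / 0.778791)
Kr = sqrt(0.807551)
Kr = 0.8986

0.8986


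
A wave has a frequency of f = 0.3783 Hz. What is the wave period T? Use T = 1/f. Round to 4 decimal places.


T = 1 / f
T = 1 / 0.3783
T = 2.6434 s

2.6434


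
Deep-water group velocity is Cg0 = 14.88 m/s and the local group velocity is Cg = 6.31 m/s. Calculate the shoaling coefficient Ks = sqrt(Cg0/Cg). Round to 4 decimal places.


Ks = sqrt(Cg0 / Cg)
Ks = sqrt(14.88 / 6.31)
Ks = sqrt(2.3582)
Ks = 1.5356

1.5356


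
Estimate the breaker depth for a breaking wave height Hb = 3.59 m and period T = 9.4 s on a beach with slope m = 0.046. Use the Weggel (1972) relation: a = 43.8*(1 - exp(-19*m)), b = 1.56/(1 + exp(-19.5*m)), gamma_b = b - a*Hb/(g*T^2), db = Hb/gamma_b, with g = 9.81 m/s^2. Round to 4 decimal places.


a = 43.8 * (1 - exp(-19 * m))
exp(-19 * 0.046) = exp(-0.8740) = 0.417279
a = 43.8 * (1 - 0.417279) = 25.523176
b = 1.56 / (1 + exp(-19.5 * m))
exp(-19.5 * 0.046) = exp(-0.8970) = 0.407791
b = 1.56 / (1 + 0.407791) = 1.108119
Hb / (g * T^2) = 3.59 / (9.81 * 9.4^2) = 3.59 / 866.8116 = 0.00414162
gamma_b = b - a * Hb/(g*T^2) = 1.108119 - 25.523176 * 0.00414162 = 1.002412
db = Hb / gamma_b = 3.59 / 1.002412
db = 3.5814 m

3.5814


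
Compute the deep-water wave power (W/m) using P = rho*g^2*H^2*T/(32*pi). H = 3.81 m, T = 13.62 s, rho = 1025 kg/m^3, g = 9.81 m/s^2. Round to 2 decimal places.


P = rho * g^2 * H^2 * T / (32 * pi)
P = 1025 * 9.81^2 * 3.81^2 * 13.62 / (32 * pi)
P = 1025 * 96.2361 * 14.5161 * 13.62 / 100.53096
P = 193994.35 W/m

193994.35


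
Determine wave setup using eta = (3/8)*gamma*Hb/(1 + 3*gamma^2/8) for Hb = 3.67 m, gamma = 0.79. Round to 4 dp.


eta = (3/8) * gamma * Hb / (1 + 3*gamma^2/8)
Numerator = (3/8) * 0.79 * 3.67 = 1.087238
Denominator = 1 + 3*0.79^2/8 = 1 + 0.234038 = 1.234038
eta = 1.087238 / 1.234038
eta = 0.8810 m

0.8810


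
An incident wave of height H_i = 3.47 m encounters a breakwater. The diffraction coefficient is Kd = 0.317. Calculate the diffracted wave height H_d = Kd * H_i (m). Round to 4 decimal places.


H_d = Kd * H_i
H_d = 0.317 * 3.47
H_d = 1.1000 m

1.1000


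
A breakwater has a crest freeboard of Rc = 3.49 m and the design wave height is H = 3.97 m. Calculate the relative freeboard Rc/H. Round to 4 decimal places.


Relative freeboard = Rc / H
= 3.49 / 3.97
= 0.8791

0.8791


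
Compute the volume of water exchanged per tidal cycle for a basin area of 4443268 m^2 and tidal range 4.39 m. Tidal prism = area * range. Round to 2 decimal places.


Tidal prism = Area * Tidal range
P = 4443268 * 4.39
P = 19505946.52 m^3

19505946.52


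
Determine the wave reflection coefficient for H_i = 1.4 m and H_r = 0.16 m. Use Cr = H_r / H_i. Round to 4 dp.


Cr = H_r / H_i
Cr = 0.16 / 1.4
Cr = 0.1143

0.1143


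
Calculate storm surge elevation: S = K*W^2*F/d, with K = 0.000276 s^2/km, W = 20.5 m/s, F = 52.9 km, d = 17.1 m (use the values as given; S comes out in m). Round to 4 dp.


S = K * W^2 * F / d
W^2 = 20.5^2 = 420.25
S = 0.000276 * 420.25 * 52.9 / 17.1
Numerator = 0.000276 * 420.25 * 52.9 = 6.135818
S = 6.135818 / 17.1 = 0.3588 m

0.3588


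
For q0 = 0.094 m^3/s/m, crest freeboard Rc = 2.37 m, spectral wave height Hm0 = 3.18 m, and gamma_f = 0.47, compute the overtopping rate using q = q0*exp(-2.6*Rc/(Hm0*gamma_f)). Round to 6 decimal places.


q = q0 * exp(-2.6 * Rc / (Hm0 * gamma_f))
Exponent = -2.6 * 2.37 / (3.18 * 0.47)
= -2.6 * 2.37 / 1.4946
= -4.122842
exp(-4.122842) = 0.016198
q = 0.094 * 0.016198
q = 0.001523 m^3/s/m

0.001523


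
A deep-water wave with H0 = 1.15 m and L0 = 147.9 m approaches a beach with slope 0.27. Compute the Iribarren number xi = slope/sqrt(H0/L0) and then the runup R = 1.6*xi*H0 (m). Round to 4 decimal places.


xi = slope / sqrt(H0/L0)
H0/L0 = 1.15/147.9 = 0.007776
sqrt(0.007776) = 0.088179
xi = 0.27 / 0.088179 = 3.061956
R = 1.6 * xi * H0 = 1.6 * 3.061956 * 1.15
R = 5.6340 m

5.6340


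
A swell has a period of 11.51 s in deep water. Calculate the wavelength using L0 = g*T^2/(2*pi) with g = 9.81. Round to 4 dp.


L0 = g * T^2 / (2 * pi)
L0 = 9.81 * 11.51^2 / (2 * pi)
L0 = 9.81 * 132.4801 / 6.28319
L0 = 1299.6298 / 6.28319
L0 = 206.8425 m

206.8425


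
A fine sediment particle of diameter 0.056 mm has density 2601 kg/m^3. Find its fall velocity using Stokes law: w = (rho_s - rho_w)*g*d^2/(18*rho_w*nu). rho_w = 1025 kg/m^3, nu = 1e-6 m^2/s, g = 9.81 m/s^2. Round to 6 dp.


w = (rho_s - rho_w) * g * d^2 / (18 * rho_w * nu)
d = 0.056 mm = 0.000056 m
rho_s - rho_w = 2601 - 1025 = 1576
Numerator = 1576 * 9.81 * (0.000056)^2 = 0.000048484316
Denominator = 18 * 1025 * 1e-6 = 0.018450
w = 0.002628 m/s

0.002628


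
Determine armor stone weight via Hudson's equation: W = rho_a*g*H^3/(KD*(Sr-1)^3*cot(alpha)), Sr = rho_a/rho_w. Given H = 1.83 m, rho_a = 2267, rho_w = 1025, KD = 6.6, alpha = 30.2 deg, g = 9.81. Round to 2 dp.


Sr = rho_a / rho_w = 2267 / 1025 = 2.211707
(Sr - 1) = 1.211707
(Sr - 1)^3 = 1.779071
cot(30.2) = 1 / tan(30.2) = 1 / 0.582014 = 1.718172
Numerator = 2267 * 9.81 * 1.83^3 = 136293.0771
Denominator = 6.6 * 1.779071 * 1.718172 = 20.174546
W = 136293.0771 / 20.174546
W = 6755.69 N

6755.69


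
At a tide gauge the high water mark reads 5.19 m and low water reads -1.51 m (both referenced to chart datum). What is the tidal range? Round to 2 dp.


Tidal range = High water - Low water
Tidal range = 5.19 - (-1.51)
Tidal range = 6.70 m

6.70


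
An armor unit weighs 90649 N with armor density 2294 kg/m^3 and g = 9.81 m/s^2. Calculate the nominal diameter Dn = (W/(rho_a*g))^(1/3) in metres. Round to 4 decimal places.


V = W / (rho_a * g)
V = 90649 / (2294 * 9.81)
V = 90649 / 22504.14
V = 4.028103 m^3
Dn = V^(1/3) = 4.028103^(1/3)
Dn = 1.5911 m

1.5911


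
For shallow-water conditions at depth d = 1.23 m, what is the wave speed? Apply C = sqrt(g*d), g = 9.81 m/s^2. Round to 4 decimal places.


Using the shallow-water approximation:
C = sqrt(g * d) = sqrt(9.81 * 1.23)
C = sqrt(12.0663)
C = 3.4737 m/s

3.4737


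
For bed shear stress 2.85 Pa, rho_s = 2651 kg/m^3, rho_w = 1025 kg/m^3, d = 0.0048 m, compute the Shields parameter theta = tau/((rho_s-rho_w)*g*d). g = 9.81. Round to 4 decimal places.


theta = tau / ((rho_s - rho_w) * g * d)
rho_s - rho_w = 2651 - 1025 = 1626
Denominator = 1626 * 9.81 * 0.0048 = 76.565088
theta = 2.85 / 76.565088
theta = 0.0372

0.0372


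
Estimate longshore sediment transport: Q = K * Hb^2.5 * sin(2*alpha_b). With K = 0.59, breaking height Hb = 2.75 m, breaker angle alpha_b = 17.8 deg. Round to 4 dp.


Q = K * Hb^2.5 * sin(2 * alpha_b)
Hb^2.5 = 2.75^2.5 = 12.540987
sin(2 * 17.8) = sin(35.6) = 0.582123
Q = 0.59 * 12.540987 * 0.582123
Q = 4.3072 m^3/s

4.3072


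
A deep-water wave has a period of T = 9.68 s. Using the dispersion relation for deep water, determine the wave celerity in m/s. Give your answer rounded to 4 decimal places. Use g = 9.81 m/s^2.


We use the deep-water celerity formula:
C = g * T / (2 * pi)
C = 9.81 * 9.68 / (2 * 3.14159...)
C = 94.960800 / 6.283185
C = 15.1135 m/s

15.1135


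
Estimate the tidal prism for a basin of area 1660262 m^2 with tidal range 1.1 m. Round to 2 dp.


Tidal prism = Area * Tidal range
P = 1660262 * 1.1
P = 1826288.20 m^3

1826288.20


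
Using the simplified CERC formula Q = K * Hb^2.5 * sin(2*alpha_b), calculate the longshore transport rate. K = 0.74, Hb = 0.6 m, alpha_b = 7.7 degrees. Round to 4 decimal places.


Q = K * Hb^2.5 * sin(2 * alpha_b)
Hb^2.5 = 0.6^2.5 = 0.278855
sin(2 * 7.7) = sin(15.4) = 0.265556
Q = 0.74 * 0.278855 * 0.265556
Q = 0.0548 m^3/s

0.0548


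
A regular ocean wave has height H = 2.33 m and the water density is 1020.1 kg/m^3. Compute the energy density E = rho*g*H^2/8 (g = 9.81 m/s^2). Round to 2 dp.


E = (1/8) * rho * g * H^2
E = (1/8) * 1020.1 * 9.81 * 2.33^2
E = 0.125 * 1020.1 * 9.81 * 5.4289
E = 6791.00 J/m^2

6791.00


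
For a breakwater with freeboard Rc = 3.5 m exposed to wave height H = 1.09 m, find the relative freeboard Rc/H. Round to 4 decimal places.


Relative freeboard = Rc / H
= 3.5 / 1.09
= 3.2110

3.2110


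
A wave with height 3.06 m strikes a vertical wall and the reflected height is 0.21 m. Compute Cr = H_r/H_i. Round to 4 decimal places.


Cr = H_r / H_i
Cr = 0.21 / 3.06
Cr = 0.0686

0.0686


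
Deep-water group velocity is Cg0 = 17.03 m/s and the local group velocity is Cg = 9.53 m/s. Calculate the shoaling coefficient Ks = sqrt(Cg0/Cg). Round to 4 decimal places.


Ks = sqrt(Cg0 / Cg)
Ks = sqrt(17.03 / 9.53)
Ks = sqrt(1.7870)
Ks = 1.3368

1.3368


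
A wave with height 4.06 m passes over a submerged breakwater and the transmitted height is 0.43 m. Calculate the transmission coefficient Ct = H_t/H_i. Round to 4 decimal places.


Ct = H_t / H_i
Ct = 0.43 / 4.06
Ct = 0.1059

0.1059


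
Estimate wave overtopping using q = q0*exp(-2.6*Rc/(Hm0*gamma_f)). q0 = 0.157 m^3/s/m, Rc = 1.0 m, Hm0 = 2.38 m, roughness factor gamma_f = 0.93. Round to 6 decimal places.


q = q0 * exp(-2.6 * Rc / (Hm0 * gamma_f))
Exponent = -2.6 * 1.0 / (2.38 * 0.93)
= -2.6 * 1.0 / 2.2134
= -1.174663
exp(-1.174663) = 0.308923
q = 0.157 * 0.308923
q = 0.048501 m^3/s/m

0.048501


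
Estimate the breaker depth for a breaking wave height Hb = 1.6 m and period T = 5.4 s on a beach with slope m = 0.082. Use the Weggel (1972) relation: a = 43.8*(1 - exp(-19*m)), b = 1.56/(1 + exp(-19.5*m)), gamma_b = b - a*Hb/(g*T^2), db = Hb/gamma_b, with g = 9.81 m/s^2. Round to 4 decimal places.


a = 43.8 * (1 - exp(-19 * m))
exp(-19 * 0.082) = exp(-1.5580) = 0.210557
a = 43.8 * (1 - 0.210557) = 34.577614
b = 1.56 / (1 + exp(-19.5 * m))
exp(-19.5 * 0.082) = exp(-1.5990) = 0.202099
b = 1.56 / (1 + 0.202099) = 1.297731
Hb / (g * T^2) = 1.6 / (9.81 * 5.4^2) = 1.6 / 286.0596 = 0.00559324
gamma_b = b - a * Hb/(g*T^2) = 1.297731 - 34.577614 * 0.00559324 = 1.104330
db = Hb / gamma_b = 1.6 / 1.104330
db = 1.4488 m

1.4488


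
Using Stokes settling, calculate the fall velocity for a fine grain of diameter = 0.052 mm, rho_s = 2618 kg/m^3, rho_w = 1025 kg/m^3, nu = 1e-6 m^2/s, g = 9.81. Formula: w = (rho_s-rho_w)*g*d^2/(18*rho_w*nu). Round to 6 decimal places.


w = (rho_s - rho_w) * g * d^2 / (18 * rho_w * nu)
d = 0.052 mm = 0.000052 m
rho_s - rho_w = 2618 - 1025 = 1593
Numerator = 1593 * 9.81 * (0.000052)^2 = 0.000042256300
Denominator = 18 * 1025 * 1e-6 = 0.018450
w = 0.002290 m/s

0.002290


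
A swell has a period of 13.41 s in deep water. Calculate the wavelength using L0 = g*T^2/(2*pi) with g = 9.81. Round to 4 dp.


L0 = g * T^2 / (2 * pi)
L0 = 9.81 * 13.41^2 / (2 * pi)
L0 = 9.81 * 179.8281 / 6.28319
L0 = 1764.1137 / 6.28319
L0 = 280.7674 m

280.7674


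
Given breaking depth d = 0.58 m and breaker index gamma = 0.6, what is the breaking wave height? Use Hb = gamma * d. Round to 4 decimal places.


Hb = gamma * d
Hb = 0.6 * 0.58
Hb = 0.3480 m

0.3480


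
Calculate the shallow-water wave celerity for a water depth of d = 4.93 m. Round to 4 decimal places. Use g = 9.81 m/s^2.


Using the shallow-water approximation:
C = sqrt(g * d) = sqrt(9.81 * 4.93)
C = sqrt(48.3633)
C = 6.9544 m/s

6.9544


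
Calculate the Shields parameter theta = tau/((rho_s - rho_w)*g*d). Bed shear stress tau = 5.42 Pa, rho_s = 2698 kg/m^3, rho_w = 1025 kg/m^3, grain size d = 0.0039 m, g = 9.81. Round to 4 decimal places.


theta = tau / ((rho_s - rho_w) * g * d)
rho_s - rho_w = 2698 - 1025 = 1673
Denominator = 1673 * 9.81 * 0.0039 = 64.007307
theta = 5.42 / 64.007307
theta = 0.0847

0.0847


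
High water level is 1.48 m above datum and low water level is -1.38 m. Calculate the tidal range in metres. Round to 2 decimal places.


Tidal range = High water - Low water
Tidal range = 1.48 - (-1.38)
Tidal range = 2.86 m

2.86


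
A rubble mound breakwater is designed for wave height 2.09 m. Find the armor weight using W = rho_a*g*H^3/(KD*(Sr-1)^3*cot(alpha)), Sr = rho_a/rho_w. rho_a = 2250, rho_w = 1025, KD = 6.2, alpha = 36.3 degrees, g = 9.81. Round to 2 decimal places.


Sr = rho_a / rho_w = 2250 / 1025 = 2.195122
(Sr - 1) = 1.195122
(Sr - 1)^3 = 1.707012
cot(36.3) = 1 / tan(36.3) = 1 / 0.734573 = 1.361335
Numerator = 2250 * 9.81 * 2.09^3 = 201507.1144
Denominator = 6.2 * 1.707012 * 1.361335 = 14.407658
W = 201507.1144 / 14.407658
W = 13986.11 N

13986.11


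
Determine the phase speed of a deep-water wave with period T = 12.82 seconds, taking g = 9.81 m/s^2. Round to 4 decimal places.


We use the deep-water celerity formula:
C = g * T / (2 * pi)
C = 9.81 * 12.82 / (2 * 3.14159...)
C = 125.764200 / 6.283185
C = 20.0160 m/s

20.0160


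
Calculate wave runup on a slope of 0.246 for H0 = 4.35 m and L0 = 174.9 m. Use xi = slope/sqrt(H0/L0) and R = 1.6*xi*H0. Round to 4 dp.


xi = slope / sqrt(H0/L0)
H0/L0 = 4.35/174.9 = 0.024871
sqrt(0.024871) = 0.157707
xi = 0.246 / 0.157707 = 1.559859
R = 1.6 * xi * H0 = 1.6 * 1.559859 * 4.35
R = 10.8566 m

10.8566


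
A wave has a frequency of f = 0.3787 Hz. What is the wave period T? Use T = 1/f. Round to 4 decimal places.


T = 1 / f
T = 1 / 0.3787
T = 2.6406 s

2.6406


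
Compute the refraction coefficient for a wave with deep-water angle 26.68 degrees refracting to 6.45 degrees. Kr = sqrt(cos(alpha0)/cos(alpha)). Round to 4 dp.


Kr = sqrt(cos(alpha0) / cos(alpha))
cos(26.68) = 0.893528
cos(6.45) = 0.993670
Kr = sqrt(0.893528 / 0.993670)
Kr = sqrt(0.899220)
Kr = 0.9483

0.9483


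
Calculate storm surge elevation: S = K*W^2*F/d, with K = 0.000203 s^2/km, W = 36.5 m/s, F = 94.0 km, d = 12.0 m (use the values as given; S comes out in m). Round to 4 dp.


S = K * W^2 * F / d
W^2 = 36.5^2 = 1332.25
S = 0.000203 * 1332.25 * 94.0 / 12.0
Numerator = 0.000203 * 1332.25 * 94.0 = 25.421995
S = 25.421995 / 12.0 = 2.1185 m

2.1185


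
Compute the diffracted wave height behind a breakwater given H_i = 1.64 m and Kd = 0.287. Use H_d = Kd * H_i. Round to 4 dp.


H_d = Kd * H_i
H_d = 0.287 * 1.64
H_d = 0.4707 m

0.4707


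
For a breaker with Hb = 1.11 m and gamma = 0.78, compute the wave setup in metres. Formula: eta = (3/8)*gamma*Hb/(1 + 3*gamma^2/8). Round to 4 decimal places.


eta = (3/8) * gamma * Hb / (1 + 3*gamma^2/8)
Numerator = (3/8) * 0.78 * 1.11 = 0.324675
Denominator = 1 + 3*0.78^2/8 = 1 + 0.228150 = 1.228150
eta = 0.324675 / 1.228150
eta = 0.2644 m

0.2644


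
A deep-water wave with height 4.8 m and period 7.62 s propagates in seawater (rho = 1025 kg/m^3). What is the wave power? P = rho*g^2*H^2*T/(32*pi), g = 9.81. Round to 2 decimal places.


P = rho * g^2 * H^2 * T / (32 * pi)
P = 1025 * 9.81^2 * 4.8^2 * 7.62 / (32 * pi)
P = 1025 * 96.2361 * 23.0400 * 7.62 / 100.53096
P = 172265.96 W/m

172265.96


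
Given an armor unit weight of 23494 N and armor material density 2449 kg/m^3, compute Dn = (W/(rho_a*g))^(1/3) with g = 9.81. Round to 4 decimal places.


V = W / (rho_a * g)
V = 23494 / (2449 * 9.81)
V = 23494 / 24024.69
V = 0.977911 m^3
Dn = V^(1/3) = 0.977911^(1/3)
Dn = 0.9926 m

0.9926


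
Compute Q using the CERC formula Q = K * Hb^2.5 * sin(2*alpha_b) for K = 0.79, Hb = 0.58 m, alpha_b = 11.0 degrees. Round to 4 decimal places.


Q = K * Hb^2.5 * sin(2 * alpha_b)
Hb^2.5 = 0.58^2.5 = 0.256195
sin(2 * 11.0) = sin(22.0) = 0.374607
Q = 0.79 * 0.256195 * 0.374607
Q = 0.0758 m^3/s

0.0758


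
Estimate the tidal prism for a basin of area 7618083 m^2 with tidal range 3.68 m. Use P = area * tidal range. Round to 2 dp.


Tidal prism = Area * Tidal range
P = 7618083 * 3.68
P = 28034545.44 m^3

28034545.44


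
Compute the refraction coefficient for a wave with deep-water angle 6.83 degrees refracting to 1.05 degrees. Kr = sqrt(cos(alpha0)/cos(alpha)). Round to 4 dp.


Kr = sqrt(cos(alpha0) / cos(alpha))
cos(6.83) = 0.992903
cos(1.05) = 0.999832
Kr = sqrt(0.992903 / 0.999832)
Kr = sqrt(0.993070)
Kr = 0.9965

0.9965


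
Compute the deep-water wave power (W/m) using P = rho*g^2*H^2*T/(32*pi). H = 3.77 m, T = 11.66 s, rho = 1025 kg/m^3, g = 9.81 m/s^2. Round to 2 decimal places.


P = rho * g^2 * H^2 * T / (32 * pi)
P = 1025 * 9.81^2 * 3.77^2 * 11.66 / (32 * pi)
P = 1025 * 96.2361 * 14.2129 * 11.66 / 100.53096
P = 162608.51 W/m

162608.51


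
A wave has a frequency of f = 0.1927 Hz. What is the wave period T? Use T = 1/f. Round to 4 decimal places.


T = 1 / f
T = 1 / 0.1927
T = 5.1894 s

5.1894


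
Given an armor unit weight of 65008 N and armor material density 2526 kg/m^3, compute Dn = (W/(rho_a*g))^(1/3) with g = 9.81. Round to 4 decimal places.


V = W / (rho_a * g)
V = 65008 / (2526 * 9.81)
V = 65008 / 24780.06
V = 2.623400 m^3
Dn = V^(1/3) = 2.623400^(1/3)
Dn = 1.3792 m

1.3792


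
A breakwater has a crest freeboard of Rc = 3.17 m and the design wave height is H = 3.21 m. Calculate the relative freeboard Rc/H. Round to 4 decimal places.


Relative freeboard = Rc / H
= 3.17 / 3.21
= 0.9875

0.9875


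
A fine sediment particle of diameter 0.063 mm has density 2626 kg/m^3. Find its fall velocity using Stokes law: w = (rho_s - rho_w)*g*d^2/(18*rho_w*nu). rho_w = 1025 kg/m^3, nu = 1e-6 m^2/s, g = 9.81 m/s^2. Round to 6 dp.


w = (rho_s - rho_w) * g * d^2 / (18 * rho_w * nu)
d = 0.063 mm = 0.000063 m
rho_s - rho_w = 2626 - 1025 = 1601
Numerator = 1601 * 9.81 * (0.000063)^2 = 0.000062336360
Denominator = 18 * 1025 * 1e-6 = 0.018450
w = 0.003379 m/s

0.003379


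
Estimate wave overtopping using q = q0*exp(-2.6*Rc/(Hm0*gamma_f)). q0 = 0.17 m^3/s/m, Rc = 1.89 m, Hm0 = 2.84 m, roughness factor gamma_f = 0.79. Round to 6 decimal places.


q = q0 * exp(-2.6 * Rc / (Hm0 * gamma_f))
Exponent = -2.6 * 1.89 / (2.84 * 0.79)
= -2.6 * 1.89 / 2.2436
= -2.190230
exp(-2.190230) = 0.111891
q = 0.17 * 0.111891
q = 0.019021 m^3/s/m

0.019021


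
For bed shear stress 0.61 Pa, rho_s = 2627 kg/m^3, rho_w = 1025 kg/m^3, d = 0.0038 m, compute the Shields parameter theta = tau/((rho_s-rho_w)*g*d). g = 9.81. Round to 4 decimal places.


theta = tau / ((rho_s - rho_w) * g * d)
rho_s - rho_w = 2627 - 1025 = 1602
Denominator = 1602 * 9.81 * 0.0038 = 59.719356
theta = 0.61 / 59.719356
theta = 0.0102

0.0102


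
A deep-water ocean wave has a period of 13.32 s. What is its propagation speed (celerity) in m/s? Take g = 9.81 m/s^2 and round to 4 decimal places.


We use the deep-water celerity formula:
C = g * T / (2 * pi)
C = 9.81 * 13.32 / (2 * 3.14159...)
C = 130.669200 / 6.283185
C = 20.7966 m/s

20.7966


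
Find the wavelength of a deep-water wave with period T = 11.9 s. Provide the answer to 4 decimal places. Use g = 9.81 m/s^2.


L0 = g * T^2 / (2 * pi)
L0 = 9.81 * 11.9^2 / (2 * pi)
L0 = 9.81 * 141.6100 / 6.28319
L0 = 1389.1941 / 6.28319
L0 = 221.0971 m

221.0971


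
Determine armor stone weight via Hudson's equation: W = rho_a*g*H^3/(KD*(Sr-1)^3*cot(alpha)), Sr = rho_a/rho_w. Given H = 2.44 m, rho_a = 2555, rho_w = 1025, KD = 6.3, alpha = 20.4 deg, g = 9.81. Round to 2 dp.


Sr = rho_a / rho_w = 2555 / 1025 = 2.492683
(Sr - 1) = 1.492683
(Sr - 1)^3 = 3.325850
cot(20.4) = 1 / tan(20.4) = 1 / 0.371897 = 2.688919
Numerator = 2555 * 9.81 * 2.44^3 = 364107.3039
Denominator = 6.3 * 3.325850 * 2.688919 = 56.340534
W = 364107.3039 / 56.340534
W = 6462.62 N

6462.62


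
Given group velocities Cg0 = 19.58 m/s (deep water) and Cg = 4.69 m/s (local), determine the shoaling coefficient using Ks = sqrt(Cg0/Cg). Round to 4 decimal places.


Ks = sqrt(Cg0 / Cg)
Ks = sqrt(19.58 / 4.69)
Ks = sqrt(4.1748)
Ks = 2.0432

2.0432


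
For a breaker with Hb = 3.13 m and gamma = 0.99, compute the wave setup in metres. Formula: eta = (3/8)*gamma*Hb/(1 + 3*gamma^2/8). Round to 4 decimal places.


eta = (3/8) * gamma * Hb / (1 + 3*gamma^2/8)
Numerator = (3/8) * 0.99 * 3.13 = 1.162012
Denominator = 1 + 3*0.99^2/8 = 1 + 0.367538 = 1.367538
eta = 1.162012 / 1.367538
eta = 0.8497 m

0.8497


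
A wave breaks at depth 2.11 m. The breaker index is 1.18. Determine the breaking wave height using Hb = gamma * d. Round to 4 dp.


Hb = gamma * d
Hb = 1.18 * 2.11
Hb = 2.4898 m

2.4898


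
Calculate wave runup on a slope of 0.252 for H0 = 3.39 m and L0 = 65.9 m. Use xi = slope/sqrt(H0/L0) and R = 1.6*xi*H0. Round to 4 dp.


xi = slope / sqrt(H0/L0)
H0/L0 = 3.39/65.9 = 0.051442
sqrt(0.051442) = 0.226807
xi = 0.252 / 0.226807 = 1.111075
R = 1.6 * xi * H0 = 1.6 * 1.111075 * 3.39
R = 6.0265 m

6.0265


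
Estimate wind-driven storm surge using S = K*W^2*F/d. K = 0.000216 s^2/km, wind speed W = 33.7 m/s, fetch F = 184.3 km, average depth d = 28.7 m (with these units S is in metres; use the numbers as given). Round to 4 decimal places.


S = K * W^2 * F / d
W^2 = 33.7^2 = 1135.69
S = 0.000216 * 1135.69 * 184.3 / 28.7
Numerator = 0.000216 * 1135.69 * 184.3 = 45.210456
S = 45.210456 / 28.7 = 1.5753 m

1.5753


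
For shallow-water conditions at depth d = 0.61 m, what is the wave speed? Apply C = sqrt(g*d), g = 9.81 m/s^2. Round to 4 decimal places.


Using the shallow-water approximation:
C = sqrt(g * d) = sqrt(9.81 * 0.61)
C = sqrt(5.9841)
C = 2.4462 m/s

2.4462


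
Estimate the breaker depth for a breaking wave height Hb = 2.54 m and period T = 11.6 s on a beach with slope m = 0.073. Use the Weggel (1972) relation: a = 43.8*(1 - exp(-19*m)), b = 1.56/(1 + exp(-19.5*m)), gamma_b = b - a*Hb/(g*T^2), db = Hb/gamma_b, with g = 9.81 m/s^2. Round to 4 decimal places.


a = 43.8 * (1 - exp(-19 * m))
exp(-19 * 0.073) = exp(-1.3870) = 0.249824
a = 43.8 * (1 - 0.249824) = 32.857724
b = 1.56 / (1 + exp(-19.5 * m))
exp(-19.5 * 0.073) = exp(-1.4235) = 0.240869
b = 1.56 / (1 + 0.240869) = 1.257183
Hb / (g * T^2) = 2.54 / (9.81 * 11.6^2) = 2.54 / 1320.0336 = 0.00192419
gamma_b = b - a * Hb/(g*T^2) = 1.257183 - 32.857724 * 0.00192419 = 1.193958
db = Hb / gamma_b = 2.54 / 1.193958
db = 2.1274 m

2.1274


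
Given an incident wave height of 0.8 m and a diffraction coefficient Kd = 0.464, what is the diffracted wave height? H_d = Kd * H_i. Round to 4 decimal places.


H_d = Kd * H_i
H_d = 0.464 * 0.8
H_d = 0.3712 m

0.3712


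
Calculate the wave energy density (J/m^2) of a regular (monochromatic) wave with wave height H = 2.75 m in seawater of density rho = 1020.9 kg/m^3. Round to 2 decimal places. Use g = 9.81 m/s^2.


E = (1/8) * rho * g * H^2
E = (1/8) * 1020.9 * 9.81 * 2.75^2
E = 0.125 * 1020.9 * 9.81 * 7.5625
E = 9467.33 J/m^2

9467.33


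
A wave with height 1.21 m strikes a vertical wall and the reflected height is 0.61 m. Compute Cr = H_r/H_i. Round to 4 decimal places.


Cr = H_r / H_i
Cr = 0.61 / 1.21
Cr = 0.5041

0.5041


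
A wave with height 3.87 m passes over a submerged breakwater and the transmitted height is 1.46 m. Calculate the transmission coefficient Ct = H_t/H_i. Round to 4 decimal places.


Ct = H_t / H_i
Ct = 1.46 / 3.87
Ct = 0.3773

0.3773


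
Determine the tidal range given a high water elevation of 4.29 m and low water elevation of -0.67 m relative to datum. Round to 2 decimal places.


Tidal range = High water - Low water
Tidal range = 4.29 - (-0.67)
Tidal range = 4.96 m

4.96


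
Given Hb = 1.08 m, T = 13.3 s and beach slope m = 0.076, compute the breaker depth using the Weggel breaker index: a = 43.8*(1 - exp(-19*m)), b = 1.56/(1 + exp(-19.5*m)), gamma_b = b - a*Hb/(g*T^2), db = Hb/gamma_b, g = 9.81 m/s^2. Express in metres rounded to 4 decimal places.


a = 43.8 * (1 - exp(-19 * m))
exp(-19 * 0.076) = exp(-1.4440) = 0.235982
a = 43.8 * (1 - 0.235982) = 33.463991
b = 1.56 / (1 + exp(-19.5 * m))
exp(-19.5 * 0.076) = exp(-1.4820) = 0.227183
b = 1.56 / (1 + 0.227183) = 1.271204
Hb / (g * T^2) = 1.08 / (9.81 * 13.3^2) = 1.08 / 1735.2909 = 0.00062237
gamma_b = b - a * Hb/(g*T^2) = 1.271204 - 33.463991 * 0.00062237 = 1.250377
db = Hb / gamma_b = 1.08 / 1.250377
db = 0.8637 m

0.8637


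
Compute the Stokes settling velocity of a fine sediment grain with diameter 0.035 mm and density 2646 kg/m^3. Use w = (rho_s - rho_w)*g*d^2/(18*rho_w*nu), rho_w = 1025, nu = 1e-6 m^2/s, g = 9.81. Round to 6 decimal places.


w = (rho_s - rho_w) * g * d^2 / (18 * rho_w * nu)
d = 0.035 mm = 0.000035 m
rho_s - rho_w = 2646 - 1025 = 1621
Numerator = 1621 * 9.81 * (0.000035)^2 = 0.000019479962
Denominator = 18 * 1025 * 1e-6 = 0.018450
w = 0.001056 m/s

0.001056


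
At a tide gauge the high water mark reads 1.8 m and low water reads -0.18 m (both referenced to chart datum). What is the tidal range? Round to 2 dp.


Tidal range = High water - Low water
Tidal range = 1.8 - (-0.18)
Tidal range = 1.98 m

1.98


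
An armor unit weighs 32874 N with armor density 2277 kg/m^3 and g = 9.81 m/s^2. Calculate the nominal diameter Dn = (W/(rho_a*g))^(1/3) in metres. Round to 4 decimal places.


V = W / (rho_a * g)
V = 32874 / (2277 * 9.81)
V = 32874 / 22337.37
V = 1.471704 m^3
Dn = V^(1/3) = 1.471704^(1/3)
Dn = 1.1375 m

1.1375


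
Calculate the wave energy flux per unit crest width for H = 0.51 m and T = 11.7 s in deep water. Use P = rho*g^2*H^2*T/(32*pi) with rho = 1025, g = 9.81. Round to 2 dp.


P = rho * g^2 * H^2 * T / (32 * pi)
P = 1025 * 9.81^2 * 0.51^2 * 11.7 / (32 * pi)
P = 1025 * 96.2361 * 0.2601 * 11.7 / 100.53096
P = 2985.99 W/m

2985.99


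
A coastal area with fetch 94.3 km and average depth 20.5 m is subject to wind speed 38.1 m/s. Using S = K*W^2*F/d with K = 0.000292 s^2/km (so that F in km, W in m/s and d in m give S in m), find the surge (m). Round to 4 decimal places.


S = K * W^2 * F / d
W^2 = 38.1^2 = 1451.61
S = 0.000292 * 1451.61 * 94.3 / 20.5
Numerator = 0.000292 * 1451.61 * 94.3 = 39.970952
S = 39.970952 / 20.5 = 1.9498 m

1.9498


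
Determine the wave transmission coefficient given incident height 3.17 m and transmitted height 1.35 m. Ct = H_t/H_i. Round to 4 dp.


Ct = H_t / H_i
Ct = 1.35 / 3.17
Ct = 0.4259

0.4259


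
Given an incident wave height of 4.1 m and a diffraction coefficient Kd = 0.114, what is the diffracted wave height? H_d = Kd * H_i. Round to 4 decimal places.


H_d = Kd * H_i
H_d = 0.114 * 4.1
H_d = 0.4674 m

0.4674


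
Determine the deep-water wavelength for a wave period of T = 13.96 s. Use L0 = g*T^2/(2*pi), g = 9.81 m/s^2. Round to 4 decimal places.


L0 = g * T^2 / (2 * pi)
L0 = 9.81 * 13.96^2 / (2 * pi)
L0 = 9.81 * 194.8816 / 6.28319
L0 = 1911.7885 / 6.28319
L0 = 304.2706 m

304.2706


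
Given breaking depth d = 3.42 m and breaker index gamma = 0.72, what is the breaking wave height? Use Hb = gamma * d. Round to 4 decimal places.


Hb = gamma * d
Hb = 0.72 * 3.42
Hb = 2.4624 m

2.4624


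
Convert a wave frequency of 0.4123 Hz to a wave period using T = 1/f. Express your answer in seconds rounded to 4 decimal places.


T = 1 / f
T = 1 / 0.4123
T = 2.4254 s

2.4254


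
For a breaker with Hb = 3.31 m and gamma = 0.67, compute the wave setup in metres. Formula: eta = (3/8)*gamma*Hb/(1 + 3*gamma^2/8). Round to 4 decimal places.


eta = (3/8) * gamma * Hb / (1 + 3*gamma^2/8)
Numerator = (3/8) * 0.67 * 3.31 = 0.831638
Denominator = 1 + 3*0.67^2/8 = 1 + 0.168338 = 1.168338
eta = 0.831638 / 1.168338
eta = 0.7118 m

0.7118


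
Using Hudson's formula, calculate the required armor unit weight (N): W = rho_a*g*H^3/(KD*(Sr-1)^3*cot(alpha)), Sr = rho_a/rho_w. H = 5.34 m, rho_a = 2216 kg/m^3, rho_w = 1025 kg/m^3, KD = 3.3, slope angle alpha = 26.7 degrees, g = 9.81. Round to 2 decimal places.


Sr = rho_a / rho_w = 2216 / 1025 = 2.161951
(Sr - 1) = 1.161951
(Sr - 1)^3 = 1.568786
cot(26.7) = 1 / tan(26.7) = 1 / 0.502948 = 1.988279
Numerator = 2216 * 9.81 * 5.34^3 = 3310263.2647
Denominator = 3.3 * 1.568786 * 1.988279 = 10.293306
W = 3310263.2647 / 10.293306
W = 321593.79 N

321593.79


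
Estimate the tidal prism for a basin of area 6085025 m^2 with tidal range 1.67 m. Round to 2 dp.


Tidal prism = Area * Tidal range
P = 6085025 * 1.67
P = 10161991.75 m^3

10161991.75


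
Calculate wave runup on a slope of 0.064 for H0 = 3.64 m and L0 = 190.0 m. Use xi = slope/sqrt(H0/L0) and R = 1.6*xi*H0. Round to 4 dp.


xi = slope / sqrt(H0/L0)
H0/L0 = 3.64/190.0 = 0.019158
sqrt(0.019158) = 0.138412
xi = 0.064 / 0.138412 = 0.462387
R = 1.6 * xi * H0 = 1.6 * 0.462387 * 3.64
R = 2.6929 m

2.6929


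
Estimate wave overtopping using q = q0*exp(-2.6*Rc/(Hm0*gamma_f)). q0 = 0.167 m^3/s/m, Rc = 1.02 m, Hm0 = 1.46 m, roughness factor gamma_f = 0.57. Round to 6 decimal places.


q = q0 * exp(-2.6 * Rc / (Hm0 * gamma_f))
Exponent = -2.6 * 1.02 / (1.46 * 0.57)
= -2.6 * 1.02 / 0.8322
= -3.186734
exp(-3.186734) = 0.041307
q = 0.167 * 0.041307
q = 0.006898 m^3/s/m

0.006898


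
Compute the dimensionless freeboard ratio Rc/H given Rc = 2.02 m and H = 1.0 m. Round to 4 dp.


Relative freeboard = Rc / H
= 2.02 / 1.0
= 2.0200

2.0200


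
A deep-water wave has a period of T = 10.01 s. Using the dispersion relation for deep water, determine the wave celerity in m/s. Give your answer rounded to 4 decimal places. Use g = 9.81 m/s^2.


We use the deep-water celerity formula:
C = g * T / (2 * pi)
C = 9.81 * 10.01 / (2 * 3.14159...)
C = 98.198100 / 6.283185
C = 15.6287 m/s

15.6287


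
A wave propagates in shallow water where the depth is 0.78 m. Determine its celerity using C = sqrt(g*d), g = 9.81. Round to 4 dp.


Using the shallow-water approximation:
C = sqrt(g * d) = sqrt(9.81 * 0.78)
C = sqrt(7.6518)
C = 2.7662 m/s

2.7662


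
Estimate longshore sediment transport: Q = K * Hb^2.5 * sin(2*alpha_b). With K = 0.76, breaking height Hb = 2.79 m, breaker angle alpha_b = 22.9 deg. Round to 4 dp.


Q = K * Hb^2.5 * sin(2 * alpha_b)
Hb^2.5 = 2.79^2.5 = 13.002010
sin(2 * 22.9) = sin(45.8) = 0.716911
Q = 0.76 * 13.002010 * 0.716911
Q = 7.0842 m^3/s

7.0842


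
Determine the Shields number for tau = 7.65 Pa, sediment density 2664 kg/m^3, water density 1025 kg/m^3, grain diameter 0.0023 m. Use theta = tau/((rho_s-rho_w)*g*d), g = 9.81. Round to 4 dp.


theta = tau / ((rho_s - rho_w) * g * d)
rho_s - rho_w = 2664 - 1025 = 1639
Denominator = 1639 * 9.81 * 0.0023 = 36.980757
theta = 7.65 / 36.980757
theta = 0.2069

0.2069


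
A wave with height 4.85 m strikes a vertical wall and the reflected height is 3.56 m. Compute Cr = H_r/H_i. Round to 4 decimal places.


Cr = H_r / H_i
Cr = 3.56 / 4.85
Cr = 0.7340

0.7340


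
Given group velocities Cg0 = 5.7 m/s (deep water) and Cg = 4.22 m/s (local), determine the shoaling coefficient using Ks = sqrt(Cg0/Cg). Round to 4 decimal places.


Ks = sqrt(Cg0 / Cg)
Ks = sqrt(5.7 / 4.22)
Ks = sqrt(1.3507)
Ks = 1.1622

1.1622
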